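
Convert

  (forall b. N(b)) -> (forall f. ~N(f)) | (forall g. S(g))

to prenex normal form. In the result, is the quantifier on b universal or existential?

First replace A → B with ¬A ∨ B.
  ~(forall b. N(b)) | (forall f. ~N(f)) | (forall g. S(g))
Drive negations inward (¬∀x A ≡ ∃x ¬A, ¬∃x A ≡ ∀x ¬A, De Morgan for ∧/∨):
  (exists b. ~N(b)) | (forall f. ~N(f)) | (forall g. S(g))
Extract every quantifier outward, since the variables are now distinct and don't occur free across branches:
  exists b. forall f. forall g. (~N(b) | ~N(f) | S(g))
The quantifier forall b sits under an odd number of negations (counting the antecedent side of each →), so it flips to exists b.

existential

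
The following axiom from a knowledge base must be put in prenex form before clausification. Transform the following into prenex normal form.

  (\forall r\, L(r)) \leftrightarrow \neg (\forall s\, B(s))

First replace A → B with ¬A ∨ B; A ↔ B as (¬A ∨ B) ∧ (¬B ∨ A).
  (\neg (\forall r\, L(r)) \lor \neg (\forall s\, B(s))) \land (\neg \neg (\forall s\, B(s)) \lor (\forall r\, L(r)))
Move each ¬ inward, flipping quantifiers it crosses:
  ((\exists r\, \neg L(r)) \lor (\exists s\, \neg B(s))) \land ((\forall s\, B(s)) \lor (\forall r\, L(r)))
Standardize variables apart so no two quantifiers bind the same name: s↦x1, r↦u.
  ((\exists r\, \neg L(r)) \lor (\exists s\, \neg B(s))) \land ((\forall x1\, B(x1)) \lor (\forall u\, L(u)))
Extract every quantifier outward, since the variables are now distinct and don't occur free across branches:
  \exists r\, \exists s\, \forall x1\, \forall u\, ((\neg L(r) \lor \neg B(s)) \land (B(x1) \lor L(u)))

\exists r\, \exists s\, \forall x1\, \forall u\, ((\neg L(r) \lor \neg B(s)) \land (B(x1) \lor L(u)))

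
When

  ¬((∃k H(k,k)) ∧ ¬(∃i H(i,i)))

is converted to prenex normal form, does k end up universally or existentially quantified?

universal

Push ¬ through the quantifiers and connectives to reach negation normal form:
  (∀k ¬H(k,k)) ∨ (∃i H(i,i))
Finally move all quantifiers to the prefix:
  ∀k ∃i (¬H(k,k) ∨ H(i,i))
The quantifier ∃k sits under an odd number of negations, so it flips to ∀k.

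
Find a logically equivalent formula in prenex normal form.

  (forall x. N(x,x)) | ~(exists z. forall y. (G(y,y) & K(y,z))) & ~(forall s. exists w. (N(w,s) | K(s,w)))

Move each ¬ inward, flipping quantifiers it crosses:
  (forall x. N(x,x)) | (forall z. exists y. (~G(y,y) | ~K(y,z))) & (exists s. forall w. (~N(w,s) & ~K(s,w)))
Pull the quantifiers to the front (each side's bound variable is not free in the other side):
  forall x. forall z. exists y. exists s. forall w. (N(x,x) | (~G(y,y) | ~K(y,z)) & ~N(w,s) & ~K(s,w))

forall x. forall z. exists y. exists s. forall w. (N(x,x) | (~G(y,y) | ~K(y,z)) & ~N(w,s) & ~K(s,w))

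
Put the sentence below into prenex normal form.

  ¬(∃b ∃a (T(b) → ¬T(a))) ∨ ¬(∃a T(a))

∀b ∀a ∀w1 (T(b) ∧ T(a) ∨ ¬T(w1))

First replace A → B with ¬A ∨ B.
  ¬(∃b ∃a (¬T(b) ∨ ¬T(a))) ∨ ¬(∃a T(a))
Drive negations inward (¬∀x A ≡ ∃x ¬A, ¬∃x A ≡ ∀x ¬A, De Morgan for ∧/∨):
  (∀b ∀a (T(b) ∧ T(a))) ∨ (∀a ¬T(a))
Give each quantifier a distinct variable: a↦w1.
  (∀b ∀a (T(b) ∧ T(a))) ∨ (∀w1 ¬T(w1))
Extract every quantifier outward, since the variables are now distinct and don't occur free across branches:
  ∀b ∀a ∀w1 (T(b) ∧ T(a) ∨ ¬T(w1))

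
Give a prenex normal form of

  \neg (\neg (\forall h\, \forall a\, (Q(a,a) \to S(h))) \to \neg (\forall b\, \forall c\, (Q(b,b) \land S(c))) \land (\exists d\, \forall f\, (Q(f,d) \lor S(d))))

First replace A → B with ¬A ∨ B.
  \neg (\neg \neg (\forall h\, \forall a\, (\neg Q(a,a) \lor S(h))) \lor \neg (\forall b\, \forall c\, (Q(b,b) \land S(c))) \land (\exists d\, \forall f\, (Q(f,d) \lor S(d))))
Push ¬ through the quantifiers and connectives to reach negation normal form:
  (\exists h\, \exists a\, (Q(a,a) \land \neg S(h))) \land ((\forall b\, \forall c\, (Q(b,b) \land S(c))) \lor (\forall d\, \exists f\, (\neg Q(f,d) \land \neg S(d))))
All bound variables are already distinct, so no renaming is needed.
Extract every quantifier outward, since the variables are now distinct and don't occur free across branches:
  \exists h\, \exists a\, \forall b\, \forall c\, \forall d\, \exists f\, (Q(a,a) \land \neg S(h) \land (Q(b,b) \land S(c) \lor \neg Q(f,d) \land \neg S(d)))

\exists h\, \exists a\, \forall b\, \forall c\, \forall d\, \exists f\, (Q(a,a) \land \neg S(h) \land (Q(b,b) \land S(c) \lor \neg Q(f,d) \land \neg S(d)))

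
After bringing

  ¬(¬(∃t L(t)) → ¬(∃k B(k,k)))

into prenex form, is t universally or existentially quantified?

universal

First replace A → B with ¬A ∨ B.
  ¬(¬¬(∃t L(t)) ∨ ¬(∃k B(k,k)))
Move each ¬ inward, flipping quantifiers it crosses:
  (∀t ¬L(t)) ∧ (∃k B(k,k))
All bound variables are already distinct, so no renaming is needed.
Pull the quantifiers to the front (each side's bound variable is not free in the other side):
  ∀t ∃k (¬L(t) ∧ B(k,k))
The quantifier ∃t sits under an odd number of negations (counting the antecedent side of each →), so it flips to ∀t.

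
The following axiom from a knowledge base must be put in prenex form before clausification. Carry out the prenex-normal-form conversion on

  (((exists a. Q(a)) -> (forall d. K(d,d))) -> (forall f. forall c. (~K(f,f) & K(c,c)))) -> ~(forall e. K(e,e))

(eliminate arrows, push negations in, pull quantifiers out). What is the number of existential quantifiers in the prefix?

3

First replace A → B with ¬A ∨ B.
  ~(~(~(exists a. Q(a)) | (forall d. K(d,d))) | (forall f. forall c. (~K(f,f) & K(c,c)))) | ~(forall e. K(e,e))
Push ¬ through the quantifiers and connectives to reach negation normal form:
  ((forall a. ~Q(a)) | (forall d. K(d,d))) & (exists f. exists c. (K(f,f) | ~K(c,c))) | (exists e. ~K(e,e))
All bound variables are already distinct, so no renaming is needed.
Extract every quantifier outward, since the variables are now distinct and don't occur free across branches:
  forall a. forall d. exists f. exists c. exists e. ((~Q(a) | K(d,d)) & (K(f,f) | ~K(c,c)) | ~K(e,e))
The prefix is forall a forall d exists f exists c exists e: 2 universal, 3 existential.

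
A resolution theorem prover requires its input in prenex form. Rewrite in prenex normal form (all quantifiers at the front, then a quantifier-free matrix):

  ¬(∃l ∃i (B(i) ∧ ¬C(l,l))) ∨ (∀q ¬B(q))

Push ¬ through the quantifiers and connectives to reach negation normal form:
  (∀l ∀i (¬B(i) ∨ C(l,l))) ∨ (∀q ¬B(q))
All bound variables are already distinct, so no renaming is needed.
Pull the quantifiers to the front (each side's bound variable is not free in the other side):
  ∀l ∀i ∀q (¬B(i) ∨ C(l,l) ∨ ¬B(q))

∀l ∀i ∀q (¬B(i) ∨ C(l,l) ∨ ¬B(q))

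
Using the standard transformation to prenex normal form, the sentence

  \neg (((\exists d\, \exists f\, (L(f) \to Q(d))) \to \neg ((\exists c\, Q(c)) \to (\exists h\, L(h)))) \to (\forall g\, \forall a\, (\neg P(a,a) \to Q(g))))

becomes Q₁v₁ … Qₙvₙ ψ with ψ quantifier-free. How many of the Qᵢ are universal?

3

Eliminate → and ↔ using ¬ and ∨.
  \neg (\neg (\neg (\exists d\, \exists f\, (\neg L(f) \lor Q(d))) \lor \neg (\neg (\exists c\, Q(c)) \lor (\exists h\, L(h)))) \lor (\forall g\, \forall a\, (\neg \neg P(a,a) \lor Q(g))))
Drive negations inward (¬∀x A ≡ ∃x ¬A, ¬∃x A ≡ ∀x ¬A, De Morgan for ∧/∨):
  ((\forall d\, \forall f\, (L(f) \land \neg Q(d))) \lor (\exists c\, Q(c)) \land (\forall h\, \neg L(h))) \land (\exists g\, \exists a\, (\neg P(a,a) \land \neg Q(g)))
Extract every quantifier outward, since the variables are now distinct and don't occur free across branches:
  \forall d\, \forall f\, \exists c\, \forall h\, \exists g\, \exists a\, ((L(f) \land \neg Q(d) \lor Q(c) \land \neg L(h)) \land \neg P(a,a) \land \neg Q(g))
The prefix is \forall d \forall f \exists c \forall h \exists g \exists a: 3 universal, 3 existential.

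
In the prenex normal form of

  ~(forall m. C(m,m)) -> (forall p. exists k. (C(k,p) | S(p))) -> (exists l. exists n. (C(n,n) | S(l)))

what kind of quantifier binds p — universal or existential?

Eliminate → and ↔ using ¬ and ∨.
  ~~(forall m. C(m,m)) | ~(forall p. exists k. (C(k,p) | S(p))) | (exists l. exists n. (C(n,n) | S(l)))
Move each ¬ inward, flipping quantifiers it crosses:
  (forall m. C(m,m)) | (exists p. forall k. (~C(k,p) & ~S(p))) | (exists l. exists n. (C(n,n) | S(l)))
All bound variables are already distinct, so no renaming is needed.
Pull the quantifiers to the front (each side's bound variable is not free in the other side):
  forall m. exists p. forall k. exists l. exists n. (C(m,m) | ~C(k,p) & ~S(p) | C(n,n) | S(l))
The quantifier forall p sits under an odd number of negations (counting the antecedent side of each →), so it flips to exists p.

existential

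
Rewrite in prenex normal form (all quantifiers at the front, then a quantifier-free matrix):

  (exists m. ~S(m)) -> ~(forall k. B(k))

forall m. exists k. (S(m) | ~B(k))

Eliminate → and ↔ using ¬ and ∨.
  ~(exists m. ~S(m)) | ~(forall k. B(k))
Drive negations inward (¬∀x A ≡ ∃x ¬A, ¬∃x A ≡ ∀x ¬A, De Morgan for ∧/∨):
  (forall m. S(m)) | (exists k. ~B(k))
All bound variables are already distinct, so no renaming is needed.
Pull the quantifiers to the front (each side's bound variable is not free in the other side):
  forall m. exists k. (S(m) | ~B(k))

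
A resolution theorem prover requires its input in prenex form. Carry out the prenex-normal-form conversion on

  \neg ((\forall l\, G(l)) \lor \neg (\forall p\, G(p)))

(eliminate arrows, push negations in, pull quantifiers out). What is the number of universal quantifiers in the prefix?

1

Push ¬ through the quantifiers and connectives to reach negation normal form:
  (\exists l\, \neg G(l)) \land (\forall p\, G(p))
Extract every quantifier outward, since the variables are now distinct and don't occur free across branches:
  \exists l\, \forall p\, (\neg G(l) \land G(p))
The prefix is \exists l \forall p: 1 universal, 1 existential.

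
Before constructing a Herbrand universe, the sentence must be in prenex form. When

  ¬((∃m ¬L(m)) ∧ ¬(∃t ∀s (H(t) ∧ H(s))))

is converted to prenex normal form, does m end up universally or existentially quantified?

universal

Drive negations inward (¬∀x A ≡ ∃x ¬A, ¬∃x A ≡ ∀x ¬A, De Morgan for ∧/∨):
  (∀m L(m)) ∨ (∃t ∀s (H(t) ∧ H(s)))
Pull the quantifiers to the front (each side's bound variable is not free in the other side):
  ∀m ∃t ∀s (L(m) ∨ H(t) ∧ H(s))
The quantifier ∃m sits under an odd number of negations, so it flips to ∀m.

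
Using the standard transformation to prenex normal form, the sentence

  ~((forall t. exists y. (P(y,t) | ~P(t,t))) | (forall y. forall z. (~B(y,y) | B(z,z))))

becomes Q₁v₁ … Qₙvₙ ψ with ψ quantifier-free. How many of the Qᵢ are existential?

3

Drive negations inward (¬∀x A ≡ ∃x ¬A, ¬∃x A ≡ ∀x ¬A, De Morgan for ∧/∨):
  (exists t. forall y. (~P(y,t) & P(t,t))) & (exists y. exists z. (B(y,y) & ~B(z,z)))
Rename bound variables to avoid capture: y↦b.
  (exists t. forall y. (~P(y,t) & P(t,t))) & (exists b. exists z. (B(b,b) & ~B(z,z)))
Pull the quantifiers to the front (each side's bound variable is not free in the other side):
  exists t. forall y. exists b. exists z. (~P(y,t) & P(t,t) & B(b,b) & ~B(z,z))
The prefix is exists t forall y exists b exists z: 1 universal, 3 existential.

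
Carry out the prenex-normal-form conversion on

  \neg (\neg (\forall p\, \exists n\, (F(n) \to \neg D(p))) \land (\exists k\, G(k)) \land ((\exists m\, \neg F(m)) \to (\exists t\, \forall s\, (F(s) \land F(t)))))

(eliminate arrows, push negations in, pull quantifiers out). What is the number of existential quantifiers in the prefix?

3

Rewrite implications/biconditionals: A → B as ¬A ∨ B.
  \neg (\neg (\forall p\, \exists n\, (\neg F(n) \lor \neg D(p))) \land (\exists k\, G(k)) \land (\neg (\exists m\, \neg F(m)) \lor (\exists t\, \forall s\, (F(s) \land F(t)))))
Drive negations inward (¬∀x A ≡ ∃x ¬A, ¬∃x A ≡ ∀x ¬A, De Morgan for ∧/∨):
  (\forall p\, \exists n\, (\neg F(n) \lor \neg D(p))) \lor (\forall k\, \neg G(k)) \lor (\exists m\, \neg F(m)) \land (\forall t\, \exists s\, (\neg F(s) \lor \neg F(t)))
Pull the quantifiers to the front (each side's bound variable is not free in the other side):
  \forall p\, \exists n\, \forall k\, \exists m\, \forall t\, \exists s\, (\neg F(n) \lor \neg D(p) \lor \neg G(k) \lor \neg F(m) \land (\neg F(s) \lor \neg F(t)))
The prefix is \forall p \exists n \forall k \exists m \forall t \exists s: 3 universal, 3 existential.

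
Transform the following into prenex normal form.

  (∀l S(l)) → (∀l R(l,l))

Eliminate → and ↔ using ¬ and ∨.
  ¬(∀l S(l)) ∨ (∀l R(l,l))
Push ¬ through the quantifiers and connectives to reach negation normal form:
  (∃l ¬S(l)) ∨ (∀l R(l,l))
Standardize variables apart so no two quantifiers bind the same name: l↦z1.
  (∃l ¬S(l)) ∨ (∀z1 R(z1,z1))
Finally move all quantifiers to the prefix:
  ∃l ∀z1 (¬S(l) ∨ R(z1,z1))

∃l ∀z1 (¬S(l) ∨ R(z1,z1))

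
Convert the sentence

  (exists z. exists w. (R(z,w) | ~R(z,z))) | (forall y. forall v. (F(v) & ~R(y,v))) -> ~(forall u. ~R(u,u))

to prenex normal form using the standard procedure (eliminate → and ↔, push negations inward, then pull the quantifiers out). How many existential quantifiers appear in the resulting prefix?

First replace A → B with ¬A ∨ B.
  ~((exists z. exists w. (R(z,w) | ~R(z,z))) | (forall y. forall v. (F(v) & ~R(y,v)))) | ~(forall u. ~R(u,u))
Push ¬ through the quantifiers and connectives to reach negation normal form:
  (forall z. forall w. (~R(z,w) & R(z,z))) & (exists y. exists v. (~F(v) | R(y,v))) | (exists u. R(u,u))
All bound variables are already distinct, so no renaming is needed.
Pull the quantifiers to the front (each side's bound variable is not free in the other side):
  forall z. forall w. exists y. exists v. exists u. (~R(z,w) & R(z,z) & (~F(v) | R(y,v)) | R(u,u))
The prefix is forall z forall w exists y exists v exists u: 2 universal, 3 existential.

3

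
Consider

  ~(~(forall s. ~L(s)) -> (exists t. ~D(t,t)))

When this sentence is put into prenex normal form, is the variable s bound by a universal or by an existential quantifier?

First replace A → B with ¬A ∨ B.
  ~(~~(forall s. ~L(s)) | (exists t. ~D(t,t)))
Move each ¬ inward, flipping quantifiers it crosses:
  (exists s. L(s)) & (forall t. D(t,t))
Extract every quantifier outward, since the variables are now distinct and don't occur free across branches:
  exists s. forall t. (L(s) & D(t,t))
The quantifier forall s sits under an odd number of negations (counting the antecedent side of each →), so it flips to exists s.

existential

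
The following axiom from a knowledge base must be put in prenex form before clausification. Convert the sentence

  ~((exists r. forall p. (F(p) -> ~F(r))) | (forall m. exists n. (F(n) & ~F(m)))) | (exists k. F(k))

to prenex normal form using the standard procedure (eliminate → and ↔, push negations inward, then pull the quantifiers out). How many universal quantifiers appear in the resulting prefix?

Rewrite implications/biconditionals: A → B as ¬A ∨ B.
  ~((exists r. forall p. (~F(p) | ~F(r))) | (forall m. exists n. (F(n) & ~F(m)))) | (exists k. F(k))
Drive negations inward (¬∀x A ≡ ∃x ¬A, ¬∃x A ≡ ∀x ¬A, De Morgan for ∧/∨):
  (forall r. exists p. (F(p) & F(r))) & (exists m. forall n. (~F(n) | F(m))) | (exists k. F(k))
All bound variables are already distinct, so no renaming is needed.
Pull the quantifiers to the front (each side's bound variable is not free in the other side):
  forall r. exists p. exists m. forall n. exists k. (F(p) & F(r) & (~F(n) | F(m)) | F(k))
The prefix is forall r exists p exists m forall n exists k: 2 universal, 3 existential.

2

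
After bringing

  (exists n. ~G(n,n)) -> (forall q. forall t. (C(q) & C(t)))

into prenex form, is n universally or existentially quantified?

Rewrite implications/biconditionals: A → B as ¬A ∨ B.
  ~(exists n. ~G(n,n)) | (forall q. forall t. (C(q) & C(t)))
Push ¬ through the quantifiers and connectives to reach negation normal form:
  (forall n. G(n,n)) | (forall q. forall t. (C(q) & C(t)))
All bound variables are already distinct, so no renaming is needed.
Extract every quantifier outward, since the variables are now distinct and don't occur free across branches:
  forall n. forall q. forall t. (G(n,n) | C(q) & C(t))
The quantifier exists n sits under an odd number of negations (counting the antecedent side of each →), so it flips to forall n.

universal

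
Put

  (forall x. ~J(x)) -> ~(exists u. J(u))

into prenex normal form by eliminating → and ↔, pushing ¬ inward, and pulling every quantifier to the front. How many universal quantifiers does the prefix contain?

Eliminate → and ↔ using ¬ and ∨.
  ~(forall x. ~J(x)) | ~(exists u. J(u))
Push ¬ through the quantifiers and connectives to reach negation normal form:
  (exists x. J(x)) | (forall u. ~J(u))
Extract every quantifier outward, since the variables are now distinct and don't occur free across branches:
  exists x. forall u. (J(x) | ~J(u))
The prefix is exists x forall u: 1 universal, 1 existential.

1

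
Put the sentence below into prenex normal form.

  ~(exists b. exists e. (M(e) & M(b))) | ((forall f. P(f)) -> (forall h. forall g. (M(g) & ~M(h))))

forall b. forall e. exists f. forall h. forall g. (~M(e) | ~M(b) | ~P(f) | M(g) & ~M(h))

First replace A → B with ¬A ∨ B.
  ~(exists b. exists e. (M(e) & M(b))) | ~(forall f. P(f)) | (forall h. forall g. (M(g) & ~M(h)))
Drive negations inward (¬∀x A ≡ ∃x ¬A, ¬∃x A ≡ ∀x ¬A, De Morgan for ∧/∨):
  (forall b. forall e. (~M(e) | ~M(b))) | (exists f. ~P(f)) | (forall h. forall g. (M(g) & ~M(h)))
All bound variables are already distinct, so no renaming is needed.
Extract every quantifier outward, since the variables are now distinct and don't occur free across branches:
  forall b. forall e. exists f. forall h. forall g. (~M(e) | ~M(b) | ~P(f) | M(g) & ~M(h))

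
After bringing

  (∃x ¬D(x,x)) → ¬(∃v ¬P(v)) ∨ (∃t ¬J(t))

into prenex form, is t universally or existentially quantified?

Eliminate → and ↔ using ¬ and ∨.
  ¬(∃x ¬D(x,x)) ∨ ¬(∃v ¬P(v)) ∨ (∃t ¬J(t))
Move each ¬ inward, flipping quantifiers it crosses:
  (∀x D(x,x)) ∨ (∀v P(v)) ∨ (∃t ¬J(t))
All bound variables are already distinct, so no renaming is needed.
Pull the quantifiers to the front (each side's bound variable is not free in the other side):
  ∀x ∀v ∃t (D(x,x) ∨ P(v) ∨ ¬J(t))
The quantifier ∃t sits under an even number of negations (counting the antecedent side of each →), so it remains existential.

existential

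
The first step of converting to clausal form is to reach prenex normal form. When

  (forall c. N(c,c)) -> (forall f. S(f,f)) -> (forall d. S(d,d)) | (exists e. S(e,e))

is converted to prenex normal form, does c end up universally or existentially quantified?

First replace A → B with ¬A ∨ B.
  ~(forall c. N(c,c)) | ~(forall f. S(f,f)) | (forall d. S(d,d)) | (exists e. S(e,e))
Move each ¬ inward, flipping quantifiers it crosses:
  (exists c. ~N(c,c)) | (exists f. ~S(f,f)) | (forall d. S(d,d)) | (exists e. S(e,e))
All bound variables are already distinct, so no renaming is needed.
Pull the quantifiers to the front (each side's bound variable is not free in the other side):
  exists c. exists f. forall d. exists e. (~N(c,c) | ~S(f,f) | S(d,d) | S(e,e))
The quantifier forall c sits under an odd number of negations (counting the antecedent side of each →), so it flips to exists c.

existential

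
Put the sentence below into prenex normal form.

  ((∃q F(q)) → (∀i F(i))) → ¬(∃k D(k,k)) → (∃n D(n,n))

∃q ∃i ∃k ∃n (F(q) ∧ ¬F(i) ∨ D(k,k) ∨ D(n,n))

First replace A → B with ¬A ∨ B.
  ¬(¬(∃q F(q)) ∨ (∀i F(i))) ∨ ¬¬(∃k D(k,k)) ∨ (∃n D(n,n))
Push ¬ through the quantifiers and connectives to reach negation normal form:
  (∃q F(q)) ∧ (∃i ¬F(i)) ∨ (∃k D(k,k)) ∨ (∃n D(n,n))
All bound variables are already distinct, so no renaming is needed.
Finally move all quantifiers to the prefix:
  ∃q ∃i ∃k ∃n (F(q) ∧ ¬F(i) ∨ D(k,k) ∨ D(n,n))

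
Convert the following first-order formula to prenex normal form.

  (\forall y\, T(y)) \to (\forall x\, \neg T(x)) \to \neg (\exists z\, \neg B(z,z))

Eliminate → and ↔ using ¬ and ∨.
  \neg (\forall y\, T(y)) \lor \neg (\forall x\, \neg T(x)) \lor \neg (\exists z\, \neg B(z,z))
Push ¬ through the quantifiers and connectives to reach negation normal form:
  (\exists y\, \neg T(y)) \lor (\exists x\, T(x)) \lor (\forall z\, B(z,z))
Pull the quantifiers to the front (each side's bound variable is not free in the other side):
  \exists y\, \exists x\, \forall z\, (\neg T(y) \lor T(x) \lor B(z,z))

\exists y\, \exists x\, \forall z\, (\neg T(y) \lor T(x) \lor B(z,z))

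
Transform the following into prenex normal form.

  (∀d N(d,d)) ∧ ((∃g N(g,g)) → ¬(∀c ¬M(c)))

∀d ∀g ∃c (N(d,d) ∧ (¬N(g,g) ∨ M(c)))

Eliminate → and ↔ using ¬ and ∨.
  (∀d N(d,d)) ∧ (¬(∃g N(g,g)) ∨ ¬(∀c ¬M(c)))
Push ¬ through the quantifiers and connectives to reach negation normal form:
  (∀d N(d,d)) ∧ ((∀g ¬N(g,g)) ∨ (∃c M(c)))
Finally move all quantifiers to the prefix:
  ∀d ∀g ∃c (N(d,d) ∧ (¬N(g,g) ∨ M(c)))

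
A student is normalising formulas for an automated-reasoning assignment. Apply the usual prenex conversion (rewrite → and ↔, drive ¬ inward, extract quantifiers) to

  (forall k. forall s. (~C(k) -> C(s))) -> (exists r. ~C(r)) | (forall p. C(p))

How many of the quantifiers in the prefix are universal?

Eliminate → and ↔ using ¬ and ∨.
  ~(forall k. forall s. (~~C(k) | C(s))) | (exists r. ~C(r)) | (forall p. C(p))
Push ¬ through the quantifiers and connectives to reach negation normal form:
  (exists k. exists s. (~C(k) & ~C(s))) | (exists r. ~C(r)) | (forall p. C(p))
All bound variables are already distinct, so no renaming is needed.
Pull the quantifiers to the front (each side's bound variable is not free in the other side):
  exists k. exists s. exists r. forall p. (~C(k) & ~C(s) | ~C(r) | C(p))
The prefix is exists k exists s exists r forall p: 1 universal, 3 existential.

1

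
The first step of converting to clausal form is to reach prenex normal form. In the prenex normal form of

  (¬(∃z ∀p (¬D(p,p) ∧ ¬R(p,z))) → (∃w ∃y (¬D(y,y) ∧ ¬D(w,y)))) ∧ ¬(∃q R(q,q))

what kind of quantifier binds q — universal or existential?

universal

Rewrite implications/biconditionals: A → B as ¬A ∨ B.
  (¬¬(∃z ∀p (¬D(p,p) ∧ ¬R(p,z))) ∨ (∃w ∃y (¬D(y,y) ∧ ¬D(w,y)))) ∧ ¬(∃q R(q,q))
Move each ¬ inward, flipping quantifiers it crosses:
  ((∃z ∀p (¬D(p,p) ∧ ¬R(p,z))) ∨ (∃w ∃y (¬D(y,y) ∧ ¬D(w,y)))) ∧ (∀q ¬R(q,q))
Extract every quantifier outward, since the variables are now distinct and don't occur free across branches:
  ∃z ∀p ∃w ∃y ∀q ((¬D(p,p) ∧ ¬R(p,z) ∨ ¬D(y,y) ∧ ¬D(w,y)) ∧ ¬R(q,q))
The quantifier ∃q sits under an odd number of negations (counting the antecedent side of each →), so it flips to ∀q.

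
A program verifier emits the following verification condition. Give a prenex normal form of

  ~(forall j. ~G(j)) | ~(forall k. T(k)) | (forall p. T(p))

Move each ¬ inward, flipping quantifiers it crosses:
  (exists j. G(j)) | (exists k. ~T(k)) | (forall p. T(p))
Pull the quantifiers to the front (each side's bound variable is not free in the other side):
  exists j. exists k. forall p. (G(j) | ~T(k) | T(p))

exists j. exists k. forall p. (G(j) | ~T(k) | T(p))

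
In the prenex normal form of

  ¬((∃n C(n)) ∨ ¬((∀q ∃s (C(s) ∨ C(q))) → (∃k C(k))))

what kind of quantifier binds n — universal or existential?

universal

First replace A → B with ¬A ∨ B.
  ¬((∃n C(n)) ∨ ¬(¬(∀q ∃s (C(s) ∨ C(q))) ∨ (∃k C(k))))
Drive negations inward (¬∀x A ≡ ∃x ¬A, ¬∃x A ≡ ∀x ¬A, De Morgan for ∧/∨):
  (∀n ¬C(n)) ∧ ((∃q ∀s (¬C(s) ∧ ¬C(q))) ∨ (∃k C(k)))
All bound variables are already distinct, so no renaming is needed.
Extract every quantifier outward, since the variables are now distinct and don't occur free across branches:
  ∀n ∃q ∀s ∃k (¬C(n) ∧ (¬C(s) ∧ ¬C(q) ∨ C(k)))
The quantifier ∃n sits under an odd number of negations (counting the antecedent side of each →), so it flips to ∀n.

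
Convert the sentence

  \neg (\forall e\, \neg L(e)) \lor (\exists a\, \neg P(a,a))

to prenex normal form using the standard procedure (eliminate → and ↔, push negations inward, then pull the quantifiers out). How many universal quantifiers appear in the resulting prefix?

Move each ¬ inward, flipping quantifiers it crosses:
  (\exists e\, L(e)) \lor (\exists a\, \neg P(a,a))
All bound variables are already distinct, so no renaming is needed.
Extract every quantifier outward, since the variables are now distinct and don't occur free across branches:
  \exists e\, \exists a\, (L(e) \lor \neg P(a,a))
The prefix is \exists e \exists a: 0 universal, 2 existential.

0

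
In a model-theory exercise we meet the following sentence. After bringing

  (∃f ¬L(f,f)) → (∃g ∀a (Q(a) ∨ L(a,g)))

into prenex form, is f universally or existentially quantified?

First replace A → B with ¬A ∨ B.
  ¬(∃f ¬L(f,f)) ∨ (∃g ∀a (Q(a) ∨ L(a,g)))
Drive negations inward (¬∀x A ≡ ∃x ¬A, ¬∃x A ≡ ∀x ¬A, De Morgan for ∧/∨):
  (∀f L(f,f)) ∨ (∃g ∀a (Q(a) ∨ L(a,g)))
Extract every quantifier outward, since the variables are now distinct and don't occur free across branches:
  ∀f ∃g ∀a (L(f,f) ∨ Q(a) ∨ L(a,g))
The quantifier ∃f sits under an odd number of negations (counting the antecedent side of each →), so it flips to ∀f.

universal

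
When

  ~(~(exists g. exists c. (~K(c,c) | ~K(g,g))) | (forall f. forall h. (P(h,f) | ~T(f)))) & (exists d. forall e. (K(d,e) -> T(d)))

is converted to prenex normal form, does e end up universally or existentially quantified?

Eliminate → and ↔ using ¬ and ∨.
  ~(~(exists g. exists c. (~K(c,c) | ~K(g,g))) | (forall f. forall h. (P(h,f) | ~T(f)))) & (exists d. forall e. (~K(d,e) | T(d)))
Drive negations inward (¬∀x A ≡ ∃x ¬A, ¬∃x A ≡ ∀x ¬A, De Morgan for ∧/∨):
  (exists g. exists c. (~K(c,c) | ~K(g,g))) & (exists f. exists h. (~P(h,f) & T(f))) & (exists d. forall e. (~K(d,e) | T(d)))
All bound variables are already distinct, so no renaming is needed.
Finally move all quantifiers to the prefix:
  exists g. exists c. exists f. exists h. exists d. forall e. ((~K(c,c) | ~K(g,g)) & ~P(h,f) & T(f) & (~K(d,e) | T(d)))
The quantifier forall e sits under an even number of negations (counting the antecedent side of each →), so it remains universal.

universal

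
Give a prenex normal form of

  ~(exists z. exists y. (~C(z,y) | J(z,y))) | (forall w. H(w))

Push ¬ through the quantifiers and connectives to reach negation normal form:
  (forall z. forall y. (C(z,y) & ~J(z,y))) | (forall w. H(w))
All bound variables are already distinct, so no renaming is needed.
Finally move all quantifiers to the prefix:
  forall z. forall y. forall w. (C(z,y) & ~J(z,y) | H(w))

forall z. forall y. forall w. (C(z,y) & ~J(z,y) | H(w))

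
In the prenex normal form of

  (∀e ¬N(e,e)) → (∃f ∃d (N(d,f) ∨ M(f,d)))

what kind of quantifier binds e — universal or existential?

existential

Rewrite implications/biconditionals: A → B as ¬A ∨ B.
  ¬(∀e ¬N(e,e)) ∨ (∃f ∃d (N(d,f) ∨ M(f,d)))
Push ¬ through the quantifiers and connectives to reach negation normal form:
  (∃e N(e,e)) ∨ (∃f ∃d (N(d,f) ∨ M(f,d)))
All bound variables are already distinct, so no renaming is needed.
Extract every quantifier outward, since the variables are now distinct and don't occur free across branches:
  ∃e ∃f ∃d (N(e,e) ∨ N(d,f) ∨ M(f,d))
The quantifier ∀e sits under an odd number of negations (counting the antecedent side of each →), so it flips to ∃e.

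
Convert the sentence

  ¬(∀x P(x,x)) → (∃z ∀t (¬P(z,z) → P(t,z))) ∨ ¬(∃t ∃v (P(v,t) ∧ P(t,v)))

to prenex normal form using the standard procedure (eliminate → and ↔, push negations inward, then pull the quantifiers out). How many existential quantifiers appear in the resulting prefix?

1

Rewrite implications/biconditionals: A → B as ¬A ∨ B.
  ¬¬(∀x P(x,x)) ∨ (∃z ∀t (¬¬P(z,z) ∨ P(t,z))) ∨ ¬(∃t ∃v (P(v,t) ∧ P(t,v)))
Move each ¬ inward, flipping quantifiers it crosses:
  (∀x P(x,x)) ∨ (∃z ∀t (P(z,z) ∨ P(t,z))) ∨ (∀t ∀v (¬P(v,t) ∨ ¬P(t,v)))
Rename bound variables to avoid capture: t↦c.
  (∀x P(x,x)) ∨ (∃z ∀t (P(z,z) ∨ P(t,z))) ∨ (∀c ∀v (¬P(v,c) ∨ ¬P(c,v)))
Pull the quantifiers to the front (each side's bound variable is not free in the other side):
  ∀x ∃z ∀t ∀c ∀v (P(x,x) ∨ P(z,z) ∨ P(t,z) ∨ ¬P(v,c) ∨ ¬P(c,v))
The prefix is ∀x ∃z ∀t ∀c ∀v: 4 universal, 1 existential.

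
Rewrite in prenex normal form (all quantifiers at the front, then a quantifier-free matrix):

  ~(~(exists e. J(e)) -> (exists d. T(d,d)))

Eliminate → and ↔ using ¬ and ∨.
  ~(~~(exists e. J(e)) | (exists d. T(d,d)))
Move each ¬ inward, flipping quantifiers it crosses:
  (forall e. ~J(e)) & (forall d. ~T(d,d))
Pull the quantifiers to the front (each side's bound variable is not free in the other side):
  forall e. forall d. (~J(e) & ~T(d,d))

forall e. forall d. (~J(e) & ~T(d,d))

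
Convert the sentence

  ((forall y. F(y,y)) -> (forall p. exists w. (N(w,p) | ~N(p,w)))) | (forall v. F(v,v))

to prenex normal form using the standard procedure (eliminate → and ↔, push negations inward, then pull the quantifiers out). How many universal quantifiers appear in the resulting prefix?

Rewrite implications/biconditionals: A → B as ¬A ∨ B.
  ~(forall y. F(y,y)) | (forall p. exists w. (N(w,p) | ~N(p,w))) | (forall v. F(v,v))
Push ¬ through the quantifiers and connectives to reach negation normal form:
  (exists y. ~F(y,y)) | (forall p. exists w. (N(w,p) | ~N(p,w))) | (forall v. F(v,v))
All bound variables are already distinct, so no renaming is needed.
Finally move all quantifiers to the prefix:
  exists y. forall p. exists w. forall v. (~F(y,y) | N(w,p) | ~N(p,w) | F(v,v))
The prefix is exists y forall p exists w forall v: 2 universal, 2 existential.

2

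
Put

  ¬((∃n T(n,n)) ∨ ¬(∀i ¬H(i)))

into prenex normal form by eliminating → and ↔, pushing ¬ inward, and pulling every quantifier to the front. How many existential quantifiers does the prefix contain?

0

Move each ¬ inward, flipping quantifiers it crosses:
  (∀n ¬T(n,n)) ∧ (∀i ¬H(i))
Finally move all quantifiers to the prefix:
  ∀n ∀i (¬T(n,n) ∧ ¬H(i))
The prefix is ∀n ∀i: 2 universal, 0 existential.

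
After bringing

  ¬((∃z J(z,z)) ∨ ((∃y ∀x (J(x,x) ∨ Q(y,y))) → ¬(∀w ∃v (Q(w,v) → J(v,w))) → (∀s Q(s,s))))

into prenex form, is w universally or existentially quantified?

existential

First replace A → B with ¬A ∨ B.
  ¬((∃z J(z,z)) ∨ ¬(∃y ∀x (J(x,x) ∨ Q(y,y))) ∨ ¬¬(∀w ∃v (¬Q(w,v) ∨ J(v,w))) ∨ (∀s Q(s,s)))
Drive negations inward (¬∀x A ≡ ∃x ¬A, ¬∃x A ≡ ∀x ¬A, De Morgan for ∧/∨):
  (∀z ¬J(z,z)) ∧ (∃y ∀x (J(x,x) ∨ Q(y,y))) ∧ (∃w ∀v (Q(w,v) ∧ ¬J(v,w))) ∧ (∃s ¬Q(s,s))
All bound variables are already distinct, so no renaming is needed.
Finally move all quantifiers to the prefix:
  ∀z ∃y ∀x ∃w ∀v ∃s (¬J(z,z) ∧ (J(x,x) ∨ Q(y,y)) ∧ Q(w,v) ∧ ¬J(v,w) ∧ ¬Q(s,s))
The quantifier ∀w sits under an odd number of negations (counting the antecedent side of each →), so it flips to ∃w.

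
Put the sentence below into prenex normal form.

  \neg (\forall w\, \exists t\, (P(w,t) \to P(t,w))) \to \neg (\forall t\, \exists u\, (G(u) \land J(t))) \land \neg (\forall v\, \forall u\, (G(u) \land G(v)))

Rewrite implications/biconditionals: A → B as ¬A ∨ B.
  \neg \neg (\forall w\, \exists t\, (\neg P(w,t) \lor P(t,w))) \lor \neg (\forall t\, \exists u\, (G(u) \land J(t))) \land \neg (\forall v\, \forall u\, (G(u) \land G(v)))
Push ¬ through the quantifiers and connectives to reach negation normal form:
  (\forall w\, \exists t\, (\neg P(w,t) \lor P(t,w))) \lor (\exists t\, \forall u\, (\neg G(u) \lor \neg J(t))) \land (\exists v\, \exists u\, (\neg G(u) \lor \neg G(v)))
Standardize variables apart so no two quantifiers bind the same name: t↦q, u↦a.
  (\forall w\, \exists t\, (\neg P(w,t) \lor P(t,w))) \lor (\exists q\, \forall u\, (\neg G(u) \lor \neg J(q))) \land (\exists v\, \exists a\, (\neg G(a) \lor \neg G(v)))
Pull the quantifiers to the front (each side's bound variable is not free in the other side):
  \forall w\, \exists t\, \exists q\, \forall u\, \exists v\, \exists a\, (\neg P(w,t) \lor P(t,w) \lor (\neg G(u) \lor \neg J(q)) \land (\neg G(a) \lor \neg G(v)))

\forall w\, \exists t\, \exists q\, \forall u\, \exists v\, \exists a\, (\neg P(w,t) \lor P(t,w) \lor (\neg G(u) \lor \neg J(q)) \land (\neg G(a) \lor \neg G(v)))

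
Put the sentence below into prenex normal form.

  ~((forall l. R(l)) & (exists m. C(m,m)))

exists l. forall m. (~R(l) | ~C(m,m))

Push ¬ through the quantifiers and connectives to reach negation normal form:
  (exists l. ~R(l)) | (forall m. ~C(m,m))
Finally move all quantifiers to the prefix:
  exists l. forall m. (~R(l) | ~C(m,m))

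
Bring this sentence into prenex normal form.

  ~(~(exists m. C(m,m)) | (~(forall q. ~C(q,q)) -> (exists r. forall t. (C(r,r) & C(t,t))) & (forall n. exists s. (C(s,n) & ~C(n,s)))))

Rewrite implications/biconditionals: A → B as ¬A ∨ B.
  ~(~(exists m. C(m,m)) | ~~(forall q. ~C(q,q)) | (exists r. forall t. (C(r,r) & C(t,t))) & (forall n. exists s. (C(s,n) & ~C(n,s))))
Drive negations inward (¬∀x A ≡ ∃x ¬A, ¬∃x A ≡ ∀x ¬A, De Morgan for ∧/∨):
  (exists m. C(m,m)) & (exists q. C(q,q)) & ((forall r. exists t. (~C(r,r) | ~C(t,t))) | (exists n. forall s. (~C(s,n) | C(n,s))))
Finally move all quantifiers to the prefix:
  exists m. exists q. forall r. exists t. exists n. forall s. (C(m,m) & C(q,q) & (~C(r,r) | ~C(t,t) | ~C(s,n) | C(n,s)))

exists m. exists q. forall r. exists t. exists n. forall s. (C(m,m) & C(q,q) & (~C(r,r) | ~C(t,t) | ~C(s,n) | C(n,s)))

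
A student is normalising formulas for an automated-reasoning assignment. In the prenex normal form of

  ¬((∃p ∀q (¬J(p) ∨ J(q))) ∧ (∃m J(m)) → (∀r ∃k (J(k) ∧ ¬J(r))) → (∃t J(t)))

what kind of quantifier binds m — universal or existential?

existential

Eliminate → and ↔ using ¬ and ∨.
  ¬(¬((∃p ∀q (¬J(p) ∨ J(q))) ∧ (∃m J(m))) ∨ ¬(∀r ∃k (J(k) ∧ ¬J(r))) ∨ (∃t J(t)))
Push ¬ through the quantifiers and connectives to reach negation normal form:
  (∃p ∀q (¬J(p) ∨ J(q))) ∧ (∃m J(m)) ∧ (∀r ∃k (J(k) ∧ ¬J(r))) ∧ (∀t ¬J(t))
Finally move all quantifiers to the prefix:
  ∃p ∀q ∃m ∀r ∃k ∀t ((¬J(p) ∨ J(q)) ∧ J(m) ∧ J(k) ∧ ¬J(r) ∧ ¬J(t))
The quantifier ∃m sits under an even number of negations (counting the antecedent side of each →), so it remains existential.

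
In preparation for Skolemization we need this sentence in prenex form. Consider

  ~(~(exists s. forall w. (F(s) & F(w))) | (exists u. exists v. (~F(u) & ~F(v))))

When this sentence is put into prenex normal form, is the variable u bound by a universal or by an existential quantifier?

Push ¬ through the quantifiers and connectives to reach negation normal form:
  (exists s. forall w. (F(s) & F(w))) & (forall u. forall v. (F(u) | F(v)))
All bound variables are already distinct, so no renaming is needed.
Pull the quantifiers to the front (each side's bound variable is not free in the other side):
  exists s. forall w. forall u. forall v. (F(s) & F(w) & (F(u) | F(v)))
The quantifier exists u sits under an odd number of negations, so it flips to forall u.

universal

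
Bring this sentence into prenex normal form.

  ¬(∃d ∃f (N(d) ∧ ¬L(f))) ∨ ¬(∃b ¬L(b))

Drive negations inward (¬∀x A ≡ ∃x ¬A, ¬∃x A ≡ ∀x ¬A, De Morgan for ∧/∨):
  (∀d ∀f (¬N(d) ∨ L(f))) ∨ (∀b L(b))
All bound variables are already distinct, so no renaming is needed.
Pull the quantifiers to the front (each side's bound variable is not free in the other side):
  ∀d ∀f ∀b (¬N(d) ∨ L(f) ∨ L(b))

∀d ∀f ∀b (¬N(d) ∨ L(f) ∨ L(b))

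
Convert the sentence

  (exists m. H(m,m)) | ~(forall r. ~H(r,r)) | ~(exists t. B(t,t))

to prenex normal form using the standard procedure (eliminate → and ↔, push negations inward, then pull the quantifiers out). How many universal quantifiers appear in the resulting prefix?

Move each ¬ inward, flipping quantifiers it crosses:
  (exists m. H(m,m)) | (exists r. H(r,r)) | (forall t. ~B(t,t))
Finally move all quantifiers to the prefix:
  exists m. exists r. forall t. (H(m,m) | H(r,r) | ~B(t,t))
The prefix is exists m exists r forall t: 1 universal, 2 existential.

1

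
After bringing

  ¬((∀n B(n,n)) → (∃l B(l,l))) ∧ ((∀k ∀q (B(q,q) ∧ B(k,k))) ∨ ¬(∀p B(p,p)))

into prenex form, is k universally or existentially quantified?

First replace A → B with ¬A ∨ B.
  ¬(¬(∀n B(n,n)) ∨ (∃l B(l,l))) ∧ ((∀k ∀q (B(q,q) ∧ B(k,k))) ∨ ¬(∀p B(p,p)))
Move each ¬ inward, flipping quantifiers it crosses:
  (∀n B(n,n)) ∧ (∀l ¬B(l,l)) ∧ ((∀k ∀q (B(q,q) ∧ B(k,k))) ∨ (∃p ¬B(p,p)))
Finally move all quantifiers to the prefix:
  ∀n ∀l ∀k ∀q ∃p (B(n,n) ∧ ¬B(l,l) ∧ (B(q,q) ∧ B(k,k) ∨ ¬B(p,p)))
The quantifier ∀k sits under an even number of negations (counting the antecedent side of each →), so it remains universal.

universal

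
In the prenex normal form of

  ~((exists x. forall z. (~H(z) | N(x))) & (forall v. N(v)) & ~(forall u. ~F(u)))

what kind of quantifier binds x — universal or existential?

Drive negations inward (¬∀x A ≡ ∃x ¬A, ¬∃x A ≡ ∀x ¬A, De Morgan for ∧/∨):
  (forall x. exists z. (H(z) & ~N(x))) | (exists v. ~N(v)) | (forall u. ~F(u))
Finally move all quantifiers to the prefix:
  forall x. exists z. exists v. forall u. (H(z) & ~N(x) | ~N(v) | ~F(u))
The quantifier exists x sits under an odd number of negations, so it flips to forall x.

universal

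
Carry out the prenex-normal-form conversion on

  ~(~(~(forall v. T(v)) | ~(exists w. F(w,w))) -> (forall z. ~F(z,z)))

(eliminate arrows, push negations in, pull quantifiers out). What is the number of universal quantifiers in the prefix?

First replace A → B with ¬A ∨ B.
  ~(~~(~(forall v. T(v)) | ~(exists w. F(w,w))) | (forall z. ~F(z,z)))
Drive negations inward (¬∀x A ≡ ∃x ¬A, ¬∃x A ≡ ∀x ¬A, De Morgan for ∧/∨):
  (forall v. T(v)) & (exists w. F(w,w)) & (exists z. F(z,z))
All bound variables are already distinct, so no renaming is needed.
Finally move all quantifiers to the prefix:
  forall v. exists w. exists z. (T(v) & F(w,w) & F(z,z))
The prefix is forall v exists w exists z: 1 universal, 2 existential.

1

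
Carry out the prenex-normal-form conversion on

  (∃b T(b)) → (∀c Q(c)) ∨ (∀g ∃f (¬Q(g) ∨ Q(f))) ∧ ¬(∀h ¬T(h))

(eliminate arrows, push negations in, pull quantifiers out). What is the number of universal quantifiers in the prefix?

Rewrite implications/biconditionals: A → B as ¬A ∨ B.
  ¬(∃b T(b)) ∨ (∀c Q(c)) ∨ (∀g ∃f (¬Q(g) ∨ Q(f))) ∧ ¬(∀h ¬T(h))
Drive negations inward (¬∀x A ≡ ∃x ¬A, ¬∃x A ≡ ∀x ¬A, De Morgan for ∧/∨):
  (∀b ¬T(b)) ∨ (∀c Q(c)) ∨ (∀g ∃f (¬Q(g) ∨ Q(f))) ∧ (∃h T(h))
All bound variables are already distinct, so no renaming is needed.
Pull the quantifiers to the front (each side's bound variable is not free in the other side):
  ∀b ∀c ∀g ∃f ∃h (¬T(b) ∨ Q(c) ∨ (¬Q(g) ∨ Q(f)) ∧ T(h))
The prefix is ∀b ∀c ∀g ∃f ∃h: 3 universal, 2 existential.

3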